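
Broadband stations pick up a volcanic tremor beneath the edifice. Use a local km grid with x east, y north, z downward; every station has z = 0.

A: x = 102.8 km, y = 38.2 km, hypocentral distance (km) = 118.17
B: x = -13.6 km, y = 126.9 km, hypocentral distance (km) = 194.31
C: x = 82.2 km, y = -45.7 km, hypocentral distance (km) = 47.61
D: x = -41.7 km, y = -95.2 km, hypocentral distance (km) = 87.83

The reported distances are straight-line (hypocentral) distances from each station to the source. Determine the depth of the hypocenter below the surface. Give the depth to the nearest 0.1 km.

Each station gives a sphere (x−x_i)² + (y−y_i)² + z² = d_i² (stations at z=0).
Subtracting the A sphere from B and C: z² cancels, leaving linear equations in x and y:
-232.8 x + 177.4 y = -19530.74
-41.2 x − 167.8 y = 8515.69
Solving: x ≈ 38.095, y ≈ -60.103 km (keep extra digits for the depth step; rounded: 38.1, -60.1).
Then from the A sphere: z² = 118.17² − (x − 102.8)² − (y − 38.2)² with x = 38.095, y = -60.103, so z ≈ 10.674 ≈ 10.7 km.
Check against D (with the unrounded solution): distance 87.82 ≈ 87.83 km. ✓

z ≈ 10.7 km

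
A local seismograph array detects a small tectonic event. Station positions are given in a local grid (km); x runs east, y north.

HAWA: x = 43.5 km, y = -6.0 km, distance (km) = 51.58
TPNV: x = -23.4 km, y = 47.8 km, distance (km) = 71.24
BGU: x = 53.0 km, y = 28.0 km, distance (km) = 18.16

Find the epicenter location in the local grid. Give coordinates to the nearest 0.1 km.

Circle about each station: (x − 43.5)² + (y + 6.0)² = 51.58²; (x + 23.4)² + (y − 47.8)² = 71.24²; (x − 53.0)² + (y − 28.0)² = 18.16².
Subtracting the HAWA equation from the TPNV and BGU equations removes the quadratic terms:
-133.8 x + 107.6 y = -1510.49
19.0 x + 68.0 y = 3995.46
Solving the 2×2 system: x ≈ 47.8, y ≈ 45.4 km.

(47.8, 45.4)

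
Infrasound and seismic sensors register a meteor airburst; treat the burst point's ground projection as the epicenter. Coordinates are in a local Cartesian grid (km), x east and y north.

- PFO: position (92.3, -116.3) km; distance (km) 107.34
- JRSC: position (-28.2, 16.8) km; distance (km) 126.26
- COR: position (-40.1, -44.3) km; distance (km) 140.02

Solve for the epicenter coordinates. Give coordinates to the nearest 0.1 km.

Circle about each station: (x − 92.3)² + (y + 116.3)² = 107.34²; (x + 28.2)² + (y − 16.8)² = 126.26²; (x + 40.1)² + (y + 44.3)² = 140.02².
Subtracting the PFO equation from the JRSC and COR equations removes the quadratic terms:
-241.0 x + 266.2 y = -25387.21
-264.8 x + 144.0 y = -26558.20
Solving the 2×2 system: x ≈ 95.4, y ≈ -9.0 km.

(95.4, -9.0)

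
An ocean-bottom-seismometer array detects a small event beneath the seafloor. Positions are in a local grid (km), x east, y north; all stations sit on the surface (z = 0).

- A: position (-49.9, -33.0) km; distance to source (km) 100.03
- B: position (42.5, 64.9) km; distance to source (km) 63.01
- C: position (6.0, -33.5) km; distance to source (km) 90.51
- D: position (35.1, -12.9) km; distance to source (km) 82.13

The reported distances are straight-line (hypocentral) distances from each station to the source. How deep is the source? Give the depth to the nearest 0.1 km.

Each station gives a sphere (x−x_i)² + (y−y_i)² + z² = d_i² (stations at z=0).
Subtracting the A sphere from B and C: z² cancels, leaving linear equations in x and y:
184.8 x + 195.8 y = 8474.99
111.8 x − 1.0 y = -606.82
Solving: x ≈ -4.998, y ≈ 48.001 km (keep extra digits for the depth step; rounded: -5.0, 48.0).
Then from the A sphere: z² = 100.03² − (x + 49.9)² − (y + 33.0)² with x = -4.998, y = 48.001, so z ≈ 37.797 ≈ 37.8 km.
Check against D (with the unrounded solution): distance 82.13 ≈ 82.13 km. ✓

z ≈ 37.8 km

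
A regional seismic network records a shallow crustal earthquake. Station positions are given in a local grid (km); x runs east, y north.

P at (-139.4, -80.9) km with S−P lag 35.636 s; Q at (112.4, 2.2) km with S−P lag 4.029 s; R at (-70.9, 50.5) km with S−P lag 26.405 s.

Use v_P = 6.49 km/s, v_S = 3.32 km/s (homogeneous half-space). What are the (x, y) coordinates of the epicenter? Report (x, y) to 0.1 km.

Distance from S−P lag: d = Δt · v_P v_S / (v_P − v_S) = Δt · (6.49·3.32)/(6.49−3.32) ≈ 6.7971·Δt.
So d_P = 242.22, d_Q = 27.39, d_R = 179.48 km.
Circle about each station: (x + 139.4)² + (y + 80.9)² = 242.22²; (x − 112.4)² + (y − 2.2)² = 27.39²; (x + 70.9)² + (y − 50.5)² = 179.48².
Subtracting the P equation from the Q and R equations removes the quadratic terms:
503.6 x + 166.2 y = 44581.75
137.0 x + 262.8 y = 8057.35
Solving the 2×2 system: x ≈ 94.7, y ≈ -18.7 km.
Check against P (with the unrounded x, y): √((x + 139.4)²+(y + 80.9)²) = 242.22 ≈ 242.22 km. ✓

94.7 km east, -18.7 km north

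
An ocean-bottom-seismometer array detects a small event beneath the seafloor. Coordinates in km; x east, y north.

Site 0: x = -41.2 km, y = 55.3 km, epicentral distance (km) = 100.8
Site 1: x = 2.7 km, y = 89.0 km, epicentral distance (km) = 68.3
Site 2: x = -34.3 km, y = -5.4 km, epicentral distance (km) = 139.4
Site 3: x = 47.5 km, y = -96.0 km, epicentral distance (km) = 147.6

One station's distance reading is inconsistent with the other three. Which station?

Site 2

Solve using three stations at a time. Using Site 0, Site 1, Site 3 (subtract circle equations pairwise → linear system) gives (x, y) ≈ (59.5, 51.1).
Distances from that point to each station vs reported:
  Site 0: calculated 100.8 vs reported 100.8 → residual 0.0 km
  Site 1: calculated 68.3 vs reported 68.3 → residual 0.0 km
  Site 2: calculated 109.5 vs reported 139.4 → residual 29.9 km
  Site 3: calculated 147.6 vs reported 147.6 → residual 0.0 km
Site 0, Site 1, Site 3 are mutually consistent (residuals ≈ 0); Site 2 is off by 29.9 km.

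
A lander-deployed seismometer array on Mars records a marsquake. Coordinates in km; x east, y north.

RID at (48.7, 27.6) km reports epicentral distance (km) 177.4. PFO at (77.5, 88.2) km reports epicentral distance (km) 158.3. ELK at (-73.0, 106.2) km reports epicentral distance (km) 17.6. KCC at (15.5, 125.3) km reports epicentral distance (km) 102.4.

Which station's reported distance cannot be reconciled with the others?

Solve using three stations at a time. Using PFO, ELK, KCC (subtract circle equations pairwise → linear system) gives (x, y) ≈ (-80.8, 90.4).
Distances from that point to each station vs reported:
  RID: calculated 143.9 vs reported 177.4 → residual 33.5 km
  PFO: calculated 158.3 vs reported 158.3 → residual 0.0 km
  ELK: calculated 17.6 vs reported 17.6 → residual 0.0 km
  KCC: calculated 102.4 vs reported 102.4 → residual 0.0 km
PFO, ELK, KCC are mutually consistent (residuals ≈ 0); RID is off by 33.5 km.

RID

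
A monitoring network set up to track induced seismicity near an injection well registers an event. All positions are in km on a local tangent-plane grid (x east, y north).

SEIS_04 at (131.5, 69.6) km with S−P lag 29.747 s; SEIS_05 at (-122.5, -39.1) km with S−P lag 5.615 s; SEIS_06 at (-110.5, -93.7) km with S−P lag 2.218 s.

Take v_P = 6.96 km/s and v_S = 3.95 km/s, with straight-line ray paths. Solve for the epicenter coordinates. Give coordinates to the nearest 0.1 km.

-94.1 km east, -81.8 km north

Distance from S−P lag: d = Δt · v_P v_S / (v_P − v_S) = Δt · (6.96·3.95)/(6.96−3.95) ≈ 9.1336·Δt.
So d_SEIS_04 = 271.70, d_SEIS_05 = 51.28, d_SEIS_06 = 20.26 km.
Circle about each station: (x − 131.5)² + (y − 69.6)² = 271.70²; (x + 122.5)² + (y + 39.1)² = 51.28²; (x + 110.5)² + (y + 93.7)² = 20.26².
Subtracting the SEIS_04 equation from the SEIS_05 and SEIS_06 equations removes the quadratic terms:
-508.0 x − 217.4 y = 65589.90
-484.0 x − 326.6 y = 72263.95
Solving the 2×2 system: x ≈ -94.1, y ≈ -81.8 km.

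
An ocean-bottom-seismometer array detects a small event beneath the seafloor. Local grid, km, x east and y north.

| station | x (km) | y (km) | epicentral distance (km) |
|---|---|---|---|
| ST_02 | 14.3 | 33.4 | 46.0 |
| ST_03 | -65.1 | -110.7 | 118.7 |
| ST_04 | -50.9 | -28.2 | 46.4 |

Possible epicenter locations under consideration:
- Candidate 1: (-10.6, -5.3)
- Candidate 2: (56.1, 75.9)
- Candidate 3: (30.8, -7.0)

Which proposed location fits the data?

For each candidate, compare |candidate − station| to the reported distance:
Candidate 1: residuals ST_02 0.0, ST_03 0.0, ST_04 0.0 → max 0.0 km
Candidate 2: residuals ST_02 13.6, ST_03 103.8, ST_04 102.9 → max 103.8 km
Candidate 3: residuals ST_02 2.4, ST_03 22.5, ST_04 38.0 → max 38.0 km
Only Candidate 1 has all residuals ≈ 0.

Candidate 1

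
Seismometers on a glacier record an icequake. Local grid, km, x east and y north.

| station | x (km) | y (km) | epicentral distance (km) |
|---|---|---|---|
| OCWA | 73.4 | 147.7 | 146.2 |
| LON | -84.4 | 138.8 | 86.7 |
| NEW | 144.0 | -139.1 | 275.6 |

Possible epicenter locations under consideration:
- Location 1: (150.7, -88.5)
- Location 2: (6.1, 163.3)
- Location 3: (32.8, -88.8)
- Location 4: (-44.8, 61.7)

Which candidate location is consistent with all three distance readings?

For each candidate, compare |candidate − station| to the reported distance:
Location 1: residuals OCWA 102.3, LON 240.3, NEW 224.6 → max 240.3 km
Location 2: residuals OCWA 77.1, LON 7.1, NEW 56.8 → max 77.1 km
Location 3: residuals OCWA 93.8, LON 169.3, NEW 153.6 → max 169.3 km
Location 4: residuals OCWA 0.0, LON 0.0, NEW 0.0 → max 0.0 km
Only Location 4 has all residuals ≈ 0.

Location 4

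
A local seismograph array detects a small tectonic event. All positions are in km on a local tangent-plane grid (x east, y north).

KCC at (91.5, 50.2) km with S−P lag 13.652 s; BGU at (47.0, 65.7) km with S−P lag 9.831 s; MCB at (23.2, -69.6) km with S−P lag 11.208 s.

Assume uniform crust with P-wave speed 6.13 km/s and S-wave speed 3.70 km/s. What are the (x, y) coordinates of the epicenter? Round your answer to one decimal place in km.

Distance from S−P lag: d = Δt · v_P v_S / (v_P − v_S) = Δt · (6.13·3.70)/(6.13−3.70) ≈ 9.3337·Δt.
So d_KCC = 127.42, d_BGU = 91.76, d_MCB = 104.61 km.
Circle about each station: (x − 91.5)² + (y − 50.2)² = 127.42²; (x − 47.0)² + (y − 65.7)² = 91.76²; (x − 23.2)² + (y + 69.6)² = 104.61².
Subtracting pairs of circle equations eliminates x²+y² and gives linear equations (the radical axes):
-89.0 x + 31.0 y = 3449.16
-136.6 x − 239.6 y = -217.29
Solving the 2×2 system: x ≈ -32.1, y ≈ 19.2 km.
Check against KCC (with the unrounded x, y): √((x − 91.5)²+(y − 50.2)²) = 127.40 ≈ 127.42 km. ✓

(-32.1, 19.2)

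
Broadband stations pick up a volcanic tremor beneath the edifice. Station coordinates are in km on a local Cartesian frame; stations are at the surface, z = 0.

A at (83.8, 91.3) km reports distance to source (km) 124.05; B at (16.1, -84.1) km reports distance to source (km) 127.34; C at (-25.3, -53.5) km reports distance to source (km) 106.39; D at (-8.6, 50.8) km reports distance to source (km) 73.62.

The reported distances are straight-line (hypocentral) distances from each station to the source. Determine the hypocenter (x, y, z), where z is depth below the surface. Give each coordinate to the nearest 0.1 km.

Each station gives a sphere (x−x_i)² + (y−y_i)² + z² = d_i² (stations at z=0).
Subtracting the A sphere from B and C: z² cancels, leaving linear equations in x and y:
-135.4 x − 350.8 y = -8853.18
-218.2 x − 289.6 y = -7786.22
Solving: x ≈ 4.487, y ≈ 23.505 km (keep extra digits for the depth step; rounded: 4.5, 23.5).
Then from the A sphere: z² = 124.05² − (x − 83.8)² − (y − 91.3)² with x = 4.487, y = 23.505, so z ≈ 67.095 ≈ 67.1 km.
Check against D (with the unrounded solution): distance 73.61 ≈ 73.62 km. ✓

(4.5, 23.5, 67.1)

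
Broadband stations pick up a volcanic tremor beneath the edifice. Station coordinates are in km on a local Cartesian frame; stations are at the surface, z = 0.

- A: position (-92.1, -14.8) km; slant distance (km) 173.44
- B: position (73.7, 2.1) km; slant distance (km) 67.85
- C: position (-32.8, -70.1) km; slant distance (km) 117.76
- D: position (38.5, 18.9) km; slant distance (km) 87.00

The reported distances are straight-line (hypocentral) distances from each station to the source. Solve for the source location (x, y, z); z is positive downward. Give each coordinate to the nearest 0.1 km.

Each station gives a sphere (x−x_i)² + (y−y_i)² + z² = d_i² (stations at z=0).
Subtracting the A sphere from B and C: z² cancels, leaving linear equations in x and y:
331.6 x + 33.8 y = 22212.46
118.6 x − 110.6 y = 13502.42
Solving: x ≈ 71.603, y ≈ -45.301 km (keep extra digits for the depth step; rounded: 71.6, -45.3).
Then from the A sphere: z² = 173.44² − (x + 92.1)² − (y + 14.8)² with x = 71.603, y = -45.301, so z ≈ 48.502 ≈ 48.5 km.
Check against D (with the unrounded solution): distance 87.01 ≈ 87.00 km. ✓

x ≈ 71.6 km, y ≈ -45.3 km, depth ≈ 48.5 km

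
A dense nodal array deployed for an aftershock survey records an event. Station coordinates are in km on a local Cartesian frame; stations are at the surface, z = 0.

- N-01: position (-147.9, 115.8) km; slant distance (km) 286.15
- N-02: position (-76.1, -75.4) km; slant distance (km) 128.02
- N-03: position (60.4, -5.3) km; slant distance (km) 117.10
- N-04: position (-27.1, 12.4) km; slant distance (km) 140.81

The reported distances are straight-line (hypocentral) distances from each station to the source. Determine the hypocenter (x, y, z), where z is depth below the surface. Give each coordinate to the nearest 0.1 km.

Each station gives a sphere (x−x_i)² + (y−y_i)² + z² = d_i² (stations at z=0).
Subtracting the N-01 sphere from N-02 and N-03: z² cancels, leaving linear equations in x and y:
143.6 x − 382.4 y = 41685.02
416.6 x − 242.2 y = 36561.61
Solving: x ≈ 31.198, y ≈ -97.293 km (keep extra digits for the depth step; rounded: 31.2, -97.3).
Then from the N-01 sphere: z² = 286.15² − (x + 147.9)² − (y − 115.8)² with x = 31.198, y = -97.293, so z ≈ 66.311 ≈ 66.3 km.

x ≈ 31.2 km, y ≈ -97.3 km, depth ≈ 66.3 km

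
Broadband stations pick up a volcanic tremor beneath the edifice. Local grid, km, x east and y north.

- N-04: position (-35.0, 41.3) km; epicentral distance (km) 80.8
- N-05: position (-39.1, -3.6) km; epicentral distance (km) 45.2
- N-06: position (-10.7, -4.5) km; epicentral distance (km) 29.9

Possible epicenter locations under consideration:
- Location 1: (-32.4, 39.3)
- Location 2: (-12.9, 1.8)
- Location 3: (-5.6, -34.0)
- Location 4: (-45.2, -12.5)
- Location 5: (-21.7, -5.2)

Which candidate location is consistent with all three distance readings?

Location 3

For each candidate, compare |candidate − station| to the reported distance:
Location 1: residuals N-04 77.5, N-05 1.8, N-06 19.0 → max 77.5 km
Location 2: residuals N-04 35.5, N-05 18.4, N-06 23.2 → max 35.5 km
Location 3: residuals N-04 0.0, N-05 0.0, N-06 0.0 → max 0.0 km
Location 4: residuals N-04 26.0, N-05 34.4, N-06 5.5 → max 34.4 km
Location 5: residuals N-04 32.4, N-05 27.7, N-06 18.9 → max 32.4 km
Only Location 3 has all residuals ≈ 0.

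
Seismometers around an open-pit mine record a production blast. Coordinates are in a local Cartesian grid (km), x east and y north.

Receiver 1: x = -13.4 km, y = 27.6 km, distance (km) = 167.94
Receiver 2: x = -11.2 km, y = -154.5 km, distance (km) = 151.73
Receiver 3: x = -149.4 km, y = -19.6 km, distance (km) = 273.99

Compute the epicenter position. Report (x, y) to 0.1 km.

Circle about each station: (x + 13.4)² + (y − 27.6)² = 167.94²; (x + 11.2)² + (y + 154.5)² = 151.73²; (x + 149.4)² + (y + 19.6)² = 273.99².
Subtracting pairs of circle equations eliminates x²+y² and gives linear equations (the radical axes):
4.4 x − 364.2 y = 28236.22
-272.0 x − 94.4 y = -25103.48
Solving the 2×2 system: x ≈ 118.7, y ≈ -76.1 km.

(118.7, -76.1)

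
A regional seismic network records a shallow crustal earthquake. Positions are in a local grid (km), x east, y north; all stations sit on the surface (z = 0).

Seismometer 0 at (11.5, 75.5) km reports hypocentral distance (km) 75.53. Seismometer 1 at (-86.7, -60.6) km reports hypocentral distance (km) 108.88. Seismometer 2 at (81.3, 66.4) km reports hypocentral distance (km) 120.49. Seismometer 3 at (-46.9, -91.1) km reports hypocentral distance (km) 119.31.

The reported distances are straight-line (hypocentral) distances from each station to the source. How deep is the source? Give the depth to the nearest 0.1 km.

37.2 km

Each station gives a sphere (x−x_i)² + (y−y_i)² + z² = d_i² (stations at z=0).
Subtracting the Seismometer 0 sphere from Seismometer 1 and Seismometer 2: z² cancels, leaving linear equations in x and y:
-196.4 x − 272.2 y = -793.32
139.6 x − 18.2 y = -3626.91
Solving: x ≈ -23.400, y ≈ 19.798 km (keep extra digits for the depth step; rounded: -23.4, 19.8).
Then from the Seismometer 0 sphere: z² = 75.53² − (x − 11.5)² − (y − 75.5)² with x = -23.400, y = 19.798, so z ≈ 37.203 ≈ 37.2 km.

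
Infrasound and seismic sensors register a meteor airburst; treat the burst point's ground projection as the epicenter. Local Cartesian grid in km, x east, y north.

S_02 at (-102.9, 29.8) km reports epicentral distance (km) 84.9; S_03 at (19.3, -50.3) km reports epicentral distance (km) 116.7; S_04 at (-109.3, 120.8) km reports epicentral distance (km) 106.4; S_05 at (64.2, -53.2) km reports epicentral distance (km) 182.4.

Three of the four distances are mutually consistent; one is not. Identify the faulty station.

Solve using three stations at a time. Using S_02, S_03, S_04 (subtract circle equations pairwise → linear system) gives (x, y) ≈ (-22.9, 58.6).
Distances from that point to each station vs reported:
  S_02: calculated 85.0 vs reported 84.9 → residual 0.1 km
  S_03: calculated 116.8 vs reported 116.7 → residual 0.1 km
  S_04: calculated 106.5 vs reported 106.4 → residual 0.1 km
  S_05: calculated 141.7 vs reported 182.4 → residual 40.7 km
S_02, S_03, S_04 are mutually consistent (residuals ≈ 0); S_05 is off by 40.7 km.

S_05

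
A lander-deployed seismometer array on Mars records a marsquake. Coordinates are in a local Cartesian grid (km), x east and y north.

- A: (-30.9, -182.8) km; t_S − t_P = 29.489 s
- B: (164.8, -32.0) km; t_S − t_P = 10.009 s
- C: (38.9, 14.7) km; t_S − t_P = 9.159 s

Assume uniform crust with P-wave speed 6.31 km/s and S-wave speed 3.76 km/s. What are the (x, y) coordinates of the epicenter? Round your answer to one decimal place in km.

117.3 km east, 48.1 km north

Distance from S−P lag: d = Δt · v_P v_S / (v_P − v_S) = Δt · (6.31·3.76)/(6.31−3.76) ≈ 9.3042·Δt.
So d_A = 274.37, d_B = 93.13, d_C = 85.22 km.
Circle about each station: (x + 30.9)² + (y + 182.8)² = 274.37²; (x − 164.8)² + (y + 32.0)² = 93.13²; (x − 38.9)² + (y − 14.7)² = 85.22².
Subtracting the A equation from the B and C equations removes the quadratic terms:
391.4 x + 301.6 y = 60418.09
139.6 x + 395.0 y = 35375.10
Solving the 2×2 system: x ≈ 117.3, y ≈ 48.1 km.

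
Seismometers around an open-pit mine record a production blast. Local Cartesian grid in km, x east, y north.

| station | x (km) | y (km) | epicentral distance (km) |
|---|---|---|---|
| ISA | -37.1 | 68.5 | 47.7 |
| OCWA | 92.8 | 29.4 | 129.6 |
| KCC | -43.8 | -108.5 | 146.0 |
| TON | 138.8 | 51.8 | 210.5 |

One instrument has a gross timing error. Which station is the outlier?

Solve using three stations at a time. Using ISA, KCC, TON (subtract circle equations pairwise → linear system) gives (x, y) ≈ (-71.0, 34.9).
Distances from that point to each station vs reported:
  ISA: calculated 47.7 vs reported 47.7 → residual 0.0 km
  OCWA: calculated 163.9 vs reported 129.6 → residual 34.3 km
  KCC: calculated 146.0 vs reported 146.0 → residual 0.0 km
  TON: calculated 210.5 vs reported 210.5 → residual 0.0 km
ISA, KCC, TON are mutually consistent (residuals ≈ 0); OCWA is off by 34.3 km.

OCWA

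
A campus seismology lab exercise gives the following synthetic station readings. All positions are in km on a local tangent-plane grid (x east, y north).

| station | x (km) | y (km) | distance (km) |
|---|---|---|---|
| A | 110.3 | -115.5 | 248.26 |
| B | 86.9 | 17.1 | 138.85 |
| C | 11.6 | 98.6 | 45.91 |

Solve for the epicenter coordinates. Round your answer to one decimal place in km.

-32.9 km east, 87.3 km north

Circle about each station: (x − 110.3)² + (y + 115.5)² = 248.26²; (x − 86.9)² + (y − 17.1)² = 138.85²; (x − 11.6)² + (y − 98.6)² = 45.91².
Subtracting the A equation from the B and C equations removes the quadratic terms:
-46.8 x + 265.2 y = 24691.39
-197.4 x + 428.2 y = 43875.48
Solving the 2×2 system: x ≈ -32.9, y ≈ 87.3 km.
Check against A (with the unrounded x, y): √((x − 110.3)²+(y + 115.5)²) = 248.26 ≈ 248.26 km. ✓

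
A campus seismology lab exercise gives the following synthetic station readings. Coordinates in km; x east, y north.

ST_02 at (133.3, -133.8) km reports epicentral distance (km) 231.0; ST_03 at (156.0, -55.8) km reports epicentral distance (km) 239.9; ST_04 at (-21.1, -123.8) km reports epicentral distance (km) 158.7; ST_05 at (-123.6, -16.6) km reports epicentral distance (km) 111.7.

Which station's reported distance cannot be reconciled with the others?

Solve using three stations at a time. Using ST_02, ST_04, ST_05 (subtract circle equations pairwise → linear system) gives (x, y) ≈ (-24.5, 34.8).
Distances from that point to each station vs reported:
  ST_02: calculated 230.9 vs reported 231.0 → residual 0.1 km
  ST_03: calculated 202.0 vs reported 239.9 → residual 37.9 km
  ST_04: calculated 158.6 vs reported 158.7 → residual 0.1 km
  ST_05: calculated 111.6 vs reported 111.7 → residual 0.1 km
ST_02, ST_04, ST_05 are mutually consistent (residuals ≈ 0); ST_03 is off by 37.9 km.

ST_03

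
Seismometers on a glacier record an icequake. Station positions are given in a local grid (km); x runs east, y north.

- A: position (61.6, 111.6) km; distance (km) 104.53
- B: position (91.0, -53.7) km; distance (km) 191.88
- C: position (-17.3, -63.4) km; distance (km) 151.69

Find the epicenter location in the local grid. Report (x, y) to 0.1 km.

Circle about each station: (x − 61.6)² + (y − 111.6)² = 104.53²; (x − 91.0)² + (y + 53.7)² = 191.88²; (x + 17.3)² + (y + 63.4)² = 151.69².
Subtracting the A equation from the B and C equations removes the quadratic terms:
58.8 x − 330.6 y = -30975.84
-157.8 x − 350.0 y = -24013.61
Solving the 2×2 system: x ≈ -39.9, y ≈ 86.6 km.
Check against A (with the unrounded x, y): √((x − 61.6)²+(y − 111.6)²) = 104.53 ≈ 104.53 km. ✓

(-39.9, 86.6)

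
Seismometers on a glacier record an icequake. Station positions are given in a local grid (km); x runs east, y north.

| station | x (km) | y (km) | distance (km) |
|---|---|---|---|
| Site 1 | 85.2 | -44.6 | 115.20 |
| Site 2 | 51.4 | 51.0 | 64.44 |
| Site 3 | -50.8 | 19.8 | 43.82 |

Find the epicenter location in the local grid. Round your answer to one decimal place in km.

Circle about each station: (x − 85.2)² + (y + 44.6)² = 115.20²; (x − 51.4)² + (y − 51.0)² = 64.44²; (x + 50.8)² + (y − 19.8)² = 43.82².
Subtracting the Site 1 equation from the Site 2 and Site 3 equations removes the quadratic terms:
-67.6 x + 191.2 y = 5113.29
-272.0 x + 128.8 y = 5075.33
Solving the 2×2 system: x ≈ -7.2, y ≈ 24.2 km.

-7.2 km east, 24.2 km north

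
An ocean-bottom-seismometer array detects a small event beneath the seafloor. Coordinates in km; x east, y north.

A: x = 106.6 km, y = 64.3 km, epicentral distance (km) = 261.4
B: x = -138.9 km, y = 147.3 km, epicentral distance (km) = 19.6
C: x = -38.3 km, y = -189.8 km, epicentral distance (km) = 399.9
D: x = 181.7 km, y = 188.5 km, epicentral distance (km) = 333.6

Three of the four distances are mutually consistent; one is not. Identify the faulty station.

Solve using three stations at a time. Using A, B, D (subtract circle equations pairwise → linear system) gives (x, y) ≈ (-146.6, 129.3).
Distances from that point to each station vs reported:
  A: calculated 261.4 vs reported 261.4 → residual 0.0 km
  B: calculated 19.6 vs reported 19.6 → residual 0.0 km
  C: calculated 336.9 vs reported 399.9 → residual 63.0 km
  D: calculated 333.6 vs reported 333.6 → residual 0.0 km
A, B, D are mutually consistent (residuals ≈ 0); C is off by 63.0 km.

C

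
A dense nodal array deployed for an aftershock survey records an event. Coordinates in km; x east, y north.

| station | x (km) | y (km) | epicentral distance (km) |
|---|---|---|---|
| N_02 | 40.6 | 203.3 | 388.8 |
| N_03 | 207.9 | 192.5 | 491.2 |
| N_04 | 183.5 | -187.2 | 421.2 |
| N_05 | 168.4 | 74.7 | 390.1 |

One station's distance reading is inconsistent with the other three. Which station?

Solve using three stations at a time. Using N_02, N_03, N_05 (subtract circle equations pairwise → linear system) gives (x, y) ≈ (-166.0, -125.8).
Distances from that point to each station vs reported:
  N_02: calculated 388.6 vs reported 388.8 → residual 0.2 km
  N_03: calculated 491.0 vs reported 491.2 → residual 0.2 km
  N_04: calculated 354.8 vs reported 421.2 → residual 66.4 km
  N_05: calculated 389.9 vs reported 390.1 → residual 0.2 km
N_02, N_03, N_05 are mutually consistent (residuals ≈ 0); N_04 is off by 66.4 km.

N_04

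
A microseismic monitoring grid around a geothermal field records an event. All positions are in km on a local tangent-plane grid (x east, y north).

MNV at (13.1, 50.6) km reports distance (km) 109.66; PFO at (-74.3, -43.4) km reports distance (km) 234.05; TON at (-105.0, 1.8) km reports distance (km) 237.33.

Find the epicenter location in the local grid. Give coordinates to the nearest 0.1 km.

Circle about each station: (x − 13.1)² + (y − 50.6)² = 109.66²; (x + 74.3)² + (y + 43.4)² = 234.05²; (x + 105.0)² + (y − 1.8)² = 237.33².
Subtracting the MNV equation from the PFO and TON equations removes the quadratic terms:
-174.8 x − 188.0 y = -38082.01
-236.2 x − 97.6 y = -36003.94
Solving the 2×2 system: x ≈ 111.6, y ≈ 98.8 km.

(111.6, 98.8)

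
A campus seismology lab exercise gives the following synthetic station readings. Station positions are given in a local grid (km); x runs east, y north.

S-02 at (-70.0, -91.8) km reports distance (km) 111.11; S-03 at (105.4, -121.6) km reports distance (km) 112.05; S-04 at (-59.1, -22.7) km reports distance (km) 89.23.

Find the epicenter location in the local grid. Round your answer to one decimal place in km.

28.4 km east, -40.2 km north

Circle about each station: (x + 70.0)² + (y + 91.8)² = 111.11²; (x − 105.4)² + (y + 121.6)² = 112.05²; (x + 59.1)² + (y + 22.7)² = 89.23².
Subtracting pairs of circle equations eliminates x²+y² and gives linear equations (the radical axes):
350.8 x − 59.6 y = 12358.71
21.8 x + 138.2 y = -4935.70
Solving the 2×2 system: x ≈ 28.4, y ≈ -40.2 km.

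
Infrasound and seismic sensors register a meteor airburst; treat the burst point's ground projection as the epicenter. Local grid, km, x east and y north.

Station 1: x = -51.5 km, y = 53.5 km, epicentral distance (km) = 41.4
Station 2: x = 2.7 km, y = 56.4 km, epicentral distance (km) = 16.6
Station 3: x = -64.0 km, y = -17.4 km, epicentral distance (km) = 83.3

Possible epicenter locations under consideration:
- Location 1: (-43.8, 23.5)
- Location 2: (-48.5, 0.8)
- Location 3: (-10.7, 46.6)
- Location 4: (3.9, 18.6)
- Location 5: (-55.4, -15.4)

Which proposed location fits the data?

Location 3

For each candidate, compare |candidate − station| to the reported distance:
Location 1: residuals Station 1 10.4, Station 2 40.4, Station 3 37.7 → max 40.4 km
Location 2: residuals Station 1 11.4, Station 2 59.0, Station 3 59.4 → max 59.4 km
Location 3: residuals Station 1 0.0, Station 2 0.0, Station 3 0.0 → max 0.0 km
Location 4: residuals Station 1 24.1, Station 2 21.2, Station 3 6.4 → max 24.1 km
Location 5: residuals Station 1 27.6, Station 2 75.8, Station 3 74.5 → max 75.8 km
Only Location 3 has all residuals ≈ 0.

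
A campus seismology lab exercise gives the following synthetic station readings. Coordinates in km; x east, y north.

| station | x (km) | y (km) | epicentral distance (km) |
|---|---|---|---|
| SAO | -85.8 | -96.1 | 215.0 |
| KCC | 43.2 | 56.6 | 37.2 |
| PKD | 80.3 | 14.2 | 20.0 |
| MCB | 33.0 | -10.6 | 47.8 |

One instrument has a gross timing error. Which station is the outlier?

SAO

Solve using three stations at a time. Using KCC, PKD, MCB (subtract circle equations pairwise → linear system) gives (x, y) ≈ (64.0, 25.8).
Distances from that point to each station vs reported:
  SAO: calculated 193.1 vs reported 215.0 → residual 21.9 km
  KCC: calculated 37.2 vs reported 37.2 → residual 0.0 km
  PKD: calculated 20.0 vs reported 20.0 → residual 0.0 km
  MCB: calculated 47.8 vs reported 47.8 → residual 0.0 km
KCC, PKD, MCB are mutually consistent (residuals ≈ 0); SAO is off by 21.9 km.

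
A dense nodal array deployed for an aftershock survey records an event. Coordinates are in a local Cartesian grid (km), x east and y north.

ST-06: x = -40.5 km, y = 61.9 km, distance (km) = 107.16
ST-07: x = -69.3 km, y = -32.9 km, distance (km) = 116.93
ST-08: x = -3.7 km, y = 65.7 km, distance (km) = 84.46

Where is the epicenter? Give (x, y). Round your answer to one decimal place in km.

Circle about each station: (x + 40.5)² + (y − 61.9)² = 107.16²; (x + 69.3)² + (y + 32.9)² = 116.93²; (x + 3.7)² + (y − 65.7)² = 84.46².
Subtracting the ST-06 equation from the ST-07 and ST-08 equations removes the quadratic terms:
-57.6 x − 189.6 y = -1776.32
73.6 x + 7.6 y = 3208.09
Solving the 2×2 system: x ≈ 44.0, y ≈ -4.0 km.

(44.0, -4.0)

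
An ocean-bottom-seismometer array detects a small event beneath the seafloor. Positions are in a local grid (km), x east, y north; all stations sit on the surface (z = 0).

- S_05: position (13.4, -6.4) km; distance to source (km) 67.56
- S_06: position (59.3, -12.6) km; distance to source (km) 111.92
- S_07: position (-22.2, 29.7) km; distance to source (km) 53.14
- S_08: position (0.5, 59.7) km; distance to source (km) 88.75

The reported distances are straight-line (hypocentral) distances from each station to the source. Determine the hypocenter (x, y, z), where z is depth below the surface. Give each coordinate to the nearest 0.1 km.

Each station gives a sphere (x−x_i)² + (y−y_i)² + z² = d_i² (stations at z=0).
Subtracting the S_05 sphere from S_06 and S_07: z² cancels, leaving linear equations in x and y:
91.8 x − 12.4 y = -4507.00
-71.2 x + 72.2 y = 2894.90
Solving: x ≈ -50.392, y ≈ -9.599 km (keep extra digits for the depth step; rounded: -50.4, -9.6).
Then from the S_05 sphere: z² = 67.56² − (x − 13.4)² − (y + 6.4)² with x = -50.392, y = -9.599, so z ≈ 22.016 ≈ 22.0 km.
Check against S_08 (with the unrounded solution): distance 88.75 ≈ 88.75 km. ✓

x ≈ -50.4 km, y ≈ -9.6 km, depth ≈ 22.0 km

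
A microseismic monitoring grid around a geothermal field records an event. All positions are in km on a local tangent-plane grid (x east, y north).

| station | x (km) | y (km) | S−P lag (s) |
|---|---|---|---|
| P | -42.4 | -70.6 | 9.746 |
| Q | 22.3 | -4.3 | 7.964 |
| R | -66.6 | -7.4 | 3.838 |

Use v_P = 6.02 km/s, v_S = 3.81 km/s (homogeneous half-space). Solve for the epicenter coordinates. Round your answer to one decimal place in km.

(-52.9, 30.0)

Distance from S−P lag: d = Δt · v_P v_S / (v_P − v_S) = Δt · (6.02·3.81)/(6.02−3.81) ≈ 10.3784·Δt.
So d_P = 101.15, d_Q = 82.65, d_R = 39.83 km.
Circle about each station: (x + 42.4)² + (y + 70.6)² = 101.15²; (x − 22.3)² + (y + 4.3)² = 82.65²; (x + 66.6)² + (y + 7.4)² = 39.83².
Subtracting the P equation from the Q and R equations removes the quadratic terms:
129.4 x + 132.6 y = -2866.04
-48.4 x + 126.4 y = 6353.09
Solving the 2×2 system: x ≈ -52.9, y ≈ 30.0 km.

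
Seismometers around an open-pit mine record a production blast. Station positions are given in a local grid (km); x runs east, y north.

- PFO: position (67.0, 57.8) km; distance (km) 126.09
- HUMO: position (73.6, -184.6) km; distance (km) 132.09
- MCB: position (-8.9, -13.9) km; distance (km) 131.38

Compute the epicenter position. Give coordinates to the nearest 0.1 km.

Circle about each station: (x − 67.0)² + (y − 57.8)² = 126.09²; (x − 73.6)² + (y + 184.6)² = 132.09²; (x + 8.9)² + (y + 13.9)² = 131.38².
Subtracting pairs of circle equations eliminates x²+y² and gives linear equations (the radical axes):
13.2 x − 484.8 y = 30115.20
-151.8 x − 143.4 y = -8919.44
Solving the 2×2 system: x ≈ 114.5, y ≈ -59.0 km.

114.5 km east, -59.0 km north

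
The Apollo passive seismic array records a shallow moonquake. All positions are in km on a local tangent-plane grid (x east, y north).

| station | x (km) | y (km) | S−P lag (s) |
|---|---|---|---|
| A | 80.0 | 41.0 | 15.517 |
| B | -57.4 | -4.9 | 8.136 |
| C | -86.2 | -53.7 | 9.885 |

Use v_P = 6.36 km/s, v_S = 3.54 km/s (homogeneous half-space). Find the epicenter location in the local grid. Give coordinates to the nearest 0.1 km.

Distance from S−P lag: d = Δt · v_P v_S / (v_P − v_S) = Δt · (6.36·3.54)/(6.36−3.54) ≈ 7.9838·Δt.
So d_A = 123.89, d_B = 64.96, d_C = 78.92 km.
Circle about each station: (x − 80.0)² + (y − 41.0)² = 123.89²; (x + 57.4)² + (y + 4.9)² = 64.96²; (x + 86.2)² + (y + 53.7)² = 78.92².
Subtracting pairs of circle equations eliminates x²+y² and gives linear equations (the radical axes):
-274.8 x − 91.8 y = 6366.70
-332.4 x − 189.4 y = 11353.50
Solving the 2×2 system: x ≈ -7.6, y ≈ -46.6 km.

x ≈ -7.6 km, y ≈ -46.6 km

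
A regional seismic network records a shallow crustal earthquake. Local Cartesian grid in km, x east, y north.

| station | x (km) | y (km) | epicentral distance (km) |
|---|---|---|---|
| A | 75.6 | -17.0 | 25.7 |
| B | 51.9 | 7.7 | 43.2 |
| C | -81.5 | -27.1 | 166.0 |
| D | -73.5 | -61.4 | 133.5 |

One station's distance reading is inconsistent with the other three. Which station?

Solve using three stations at a time. Using A, B, D (subtract circle equations pairwise → linear system) gives (x, y) ≈ (57.4, -35.2).
Distances from that point to each station vs reported:
  A: calculated 25.7 vs reported 25.7 → residual 0.0 km
  B: calculated 43.2 vs reported 43.2 → residual 0.0 km
  C: calculated 139.1 vs reported 166.0 → residual 26.9 km
  D: calculated 133.5 vs reported 133.5 → residual 0.0 km
A, B, D are mutually consistent (residuals ≈ 0); C is off by 26.9 km.

C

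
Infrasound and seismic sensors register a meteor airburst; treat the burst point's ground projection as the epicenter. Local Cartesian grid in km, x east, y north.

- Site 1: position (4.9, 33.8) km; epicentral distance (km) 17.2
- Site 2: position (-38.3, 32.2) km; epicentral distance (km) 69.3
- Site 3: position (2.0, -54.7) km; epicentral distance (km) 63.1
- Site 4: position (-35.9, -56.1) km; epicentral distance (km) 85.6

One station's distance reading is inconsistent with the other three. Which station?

Site 1

Solve using three stations at a time. Using Site 2, Site 3, Site 4 (subtract circle equations pairwise → linear system) gives (x, y) ≈ (25.0, 4.0).
Distances from that point to each station vs reported:
  Site 1: calculated 35.9 vs reported 17.2 → residual 18.7 km
  Site 2: calculated 69.3 vs reported 69.3 → residual 0.0 km
  Site 3: calculated 63.1 vs reported 63.1 → residual 0.0 km
  Site 4: calculated 85.6 vs reported 85.6 → residual 0.0 km
Site 2, Site 3, Site 4 are mutually consistent (residuals ≈ 0); Site 1 is off by 18.7 km.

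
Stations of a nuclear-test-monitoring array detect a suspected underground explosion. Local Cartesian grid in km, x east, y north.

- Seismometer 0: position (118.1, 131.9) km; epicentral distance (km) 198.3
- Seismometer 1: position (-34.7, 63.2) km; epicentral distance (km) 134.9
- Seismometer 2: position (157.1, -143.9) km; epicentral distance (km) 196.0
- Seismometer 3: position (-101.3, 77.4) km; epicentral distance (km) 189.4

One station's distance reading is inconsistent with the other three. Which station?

Solve using three stations at a time. Using Seismometer 0, Seismometer 1, Seismometer 3 (subtract circle equations pairwise → linear system) gives (x, y) ≈ (39.0, -50.2).
Distances from that point to each station vs reported:
  Seismometer 0: calculated 198.5 vs reported 198.3 → residual 0.2 km
  Seismometer 1: calculated 135.2 vs reported 134.9 → residual 0.3 km
  Seismometer 2: calculated 150.8 vs reported 196.0 → residual 45.2 km
  Seismometer 3: calculated 189.6 vs reported 189.4 → residual 0.2 km
Seismometer 0, Seismometer 1, Seismometer 3 are mutually consistent (residuals ≈ 0); Seismometer 2 is off by 45.2 km.

Seismometer 2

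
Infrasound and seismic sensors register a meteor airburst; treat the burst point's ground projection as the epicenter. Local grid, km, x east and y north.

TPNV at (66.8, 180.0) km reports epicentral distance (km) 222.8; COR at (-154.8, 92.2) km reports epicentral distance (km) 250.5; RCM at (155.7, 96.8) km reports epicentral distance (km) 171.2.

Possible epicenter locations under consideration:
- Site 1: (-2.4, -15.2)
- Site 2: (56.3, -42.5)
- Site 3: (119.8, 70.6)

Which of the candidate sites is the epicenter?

Site 2

For each candidate, compare |candidate − station| to the reported distance:
Site 1: residuals TPNV 15.7, COR 64.1, RCM 22.6 → max 64.1 km
Site 2: residuals TPNV 0.1, COR 0.1, RCM 0.1 → max 0.1 km
Site 3: residuals TPNV 101.2, COR 24.9, RCM 126.8 → max 126.8 km
Only Site 2 has all residuals ≈ 0.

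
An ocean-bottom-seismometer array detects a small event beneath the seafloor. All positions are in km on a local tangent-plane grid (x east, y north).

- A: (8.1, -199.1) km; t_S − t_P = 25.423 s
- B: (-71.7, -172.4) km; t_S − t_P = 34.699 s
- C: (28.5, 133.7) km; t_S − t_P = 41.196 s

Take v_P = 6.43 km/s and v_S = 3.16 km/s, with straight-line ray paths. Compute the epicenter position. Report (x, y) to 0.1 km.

131.6 km east, -100.6 km north

Distance from S−P lag: d = Δt · v_P v_S / (v_P − v_S) = Δt · (6.43·3.16)/(6.43−3.16) ≈ 6.2137·Δt.
So d_A = 157.97, d_B = 215.61, d_C = 255.98 km.
Circle about each station: (x − 8.1)² + (y + 199.1)² = 157.97²; (x + 71.7)² + (y + 172.4)² = 215.61²; (x − 28.5)² + (y − 133.7)² = 255.98².
Subtracting the A equation from the B and C equations removes the quadratic terms:
-159.6 x + 53.4 y = -26376.92
40.8 x + 665.6 y = -61589.72
Solving the 2×2 system: x ≈ 131.6, y ≈ -100.6 km.
Check against A (with the unrounded x, y): √((x − 8.1)²+(y + 199.1)²) = 157.98 ≈ 157.97 km. ✓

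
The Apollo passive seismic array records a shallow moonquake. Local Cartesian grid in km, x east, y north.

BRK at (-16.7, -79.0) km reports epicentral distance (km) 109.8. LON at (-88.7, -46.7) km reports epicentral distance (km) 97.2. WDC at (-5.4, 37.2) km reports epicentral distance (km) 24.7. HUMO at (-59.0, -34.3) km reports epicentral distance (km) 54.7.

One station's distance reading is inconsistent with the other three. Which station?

Solve using three stations at a time. Using BRK, LON, WDC (subtract circle equations pairwise → linear system) gives (x, y) ≈ (-29.1, 30.1).
Distances from that point to each station vs reported:
  BRK: calculated 109.8 vs reported 109.8 → residual 0.0 km
  LON: calculated 97.2 vs reported 97.2 → residual 0.0 km
  WDC: calculated 24.7 vs reported 24.7 → residual 0.0 km
  HUMO: calculated 71.0 vs reported 54.7 → residual 16.3 km
BRK, LON, WDC are mutually consistent (residuals ≈ 0); HUMO is off by 16.3 km.

HUMO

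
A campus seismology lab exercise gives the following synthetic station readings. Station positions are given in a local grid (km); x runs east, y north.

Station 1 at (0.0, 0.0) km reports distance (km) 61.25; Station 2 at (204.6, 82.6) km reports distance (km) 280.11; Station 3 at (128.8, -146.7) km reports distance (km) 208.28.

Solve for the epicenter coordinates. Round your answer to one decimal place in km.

Circle about each station: x² + y² = 61.25²; (x − 204.6)² + (y − 82.6)² = 280.11²; (x − 128.8)² + (y + 146.7)² = 208.28².
Subtracting the Station 1 equation from the Station 2 and Station 3 equations removes the quadratic terms:
409.2 x + 165.2 y = -26026.13
257.6 x − 293.4 y = -1518.67
Solving the 2×2 system: x ≈ -48.5, y ≈ -37.4 km.

-48.5 km east, -37.4 km north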